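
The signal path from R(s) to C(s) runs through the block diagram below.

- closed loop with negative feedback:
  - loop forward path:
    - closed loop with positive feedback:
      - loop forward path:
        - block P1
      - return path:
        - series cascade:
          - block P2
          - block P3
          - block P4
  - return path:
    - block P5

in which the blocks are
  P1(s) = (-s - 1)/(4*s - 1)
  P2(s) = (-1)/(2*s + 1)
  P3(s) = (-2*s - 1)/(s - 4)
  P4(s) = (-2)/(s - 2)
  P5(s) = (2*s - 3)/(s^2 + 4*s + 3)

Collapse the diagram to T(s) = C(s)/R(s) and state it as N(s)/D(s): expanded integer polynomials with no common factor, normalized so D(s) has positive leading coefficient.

Step 1 - cascade P2, P3, P4, giving (-2)/(s^2 - 6*s + 8)
Step 2 - reduce the feedback loop with forward P1 and return (P2*P3*P4), giving (-s^3 + 5*s^2 - 2*s - 8)/(4*s^3 - 25*s^2 + 36*s - 10)
Step 3 - feedback reduction of [P1/(1-P1*(P2*P3*P4))], P5, which is the overall transfer function T(s) = C(s)/R(s) in lowest terms

Therefore the answer is (-s^4 + 2*s^3 + 13*s^2 - 14*s - 24)/(4*s^4 - 15*s^3 - 24*s^2 + 64*s - 6).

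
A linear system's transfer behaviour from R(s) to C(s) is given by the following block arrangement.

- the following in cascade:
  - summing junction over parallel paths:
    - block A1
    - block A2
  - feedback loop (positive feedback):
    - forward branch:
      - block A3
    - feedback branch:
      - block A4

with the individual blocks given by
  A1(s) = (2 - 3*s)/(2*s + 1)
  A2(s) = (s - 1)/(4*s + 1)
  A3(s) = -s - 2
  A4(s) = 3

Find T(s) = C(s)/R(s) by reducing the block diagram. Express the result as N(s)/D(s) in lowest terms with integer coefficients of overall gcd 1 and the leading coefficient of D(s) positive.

First reduce the diagram to T(s).

(1) parallel reduction of A1, A2 gives (-10*s^2 + 4*s + 1)/(8*s^2 + 6*s + 1)
(2) apply the feedback formula to A3, A4 gives (-s - 2)/(3*s + 7)
(3) cascade (A1+A2), [A3/(1-A3*A4)] - this is the overall T(s), already in the required normalized form

Answer: (10*s^3 + 16*s^2 - 9*s - 2)/(24*s^3 + 74*s^2 + 45*s + 7)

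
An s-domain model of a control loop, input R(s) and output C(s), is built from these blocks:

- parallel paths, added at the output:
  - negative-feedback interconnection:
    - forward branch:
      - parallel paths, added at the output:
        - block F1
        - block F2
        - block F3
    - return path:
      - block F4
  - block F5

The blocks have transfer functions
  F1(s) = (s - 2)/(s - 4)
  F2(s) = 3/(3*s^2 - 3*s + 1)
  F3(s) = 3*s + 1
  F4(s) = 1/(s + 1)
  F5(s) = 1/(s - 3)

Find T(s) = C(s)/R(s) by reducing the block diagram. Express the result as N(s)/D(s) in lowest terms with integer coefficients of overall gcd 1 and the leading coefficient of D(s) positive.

The answer is (9*s^6 - 57*s^5 + 78*s^4 + 47*s^3 - 72*s^2 + 23*s + 32)/(12*s^5 - 87*s^4 + 166*s^3 - 19*s^2 - 82*s + 66).

Reasoning:
Step 1 - parallel reduction of F1, F2, F3; result (9*s^4 - 39*s^3 + 15*s^2 + 11*s - 18)/(3*s^3 - 15*s^2 + 13*s - 4)
Step 2 - reduce the feedback loop with forward (F1+F2+F3) and return F4; result (9*s^5 - 30*s^4 - 24*s^3 + 26*s^2 - 7*s - 18)/(12*s^4 - 51*s^3 + 13*s^2 + 20*s - 22)
Step 3 - reduce the parallel group [(F1+F2+F3)/(1+(F1+F2+F3)*F4)], F5 - this is the overall T(s), already in the required normalized form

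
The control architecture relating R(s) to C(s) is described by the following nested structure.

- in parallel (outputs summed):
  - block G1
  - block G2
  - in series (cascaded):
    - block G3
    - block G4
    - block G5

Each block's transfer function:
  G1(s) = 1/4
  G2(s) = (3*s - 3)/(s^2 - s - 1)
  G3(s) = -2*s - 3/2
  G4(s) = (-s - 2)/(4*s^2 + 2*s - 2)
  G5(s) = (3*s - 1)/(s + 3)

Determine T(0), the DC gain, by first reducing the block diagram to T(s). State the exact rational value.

First reduce the diagram to T(s).

1. combine G3, G4, G5 in series -> (12*s^3 + 29*s^2 + 7*s - 6)/(8*s^3 + 28*s^2 + 8*s - 12)
2. parallel reduction of G1, G2, (G3*G4*G5) -> (14*s^5 + 46*s^4 + 19*s^3 - 114*s^2 - 60*s + 45)/(8*s^5 + 20*s^4 - 28*s^3 - 48*s^2 + 4*s + 12)
DC gain: substitute s = 0 into T(s) from step 2: T(0) = 45/12 = 15/4.

Answer: 15/4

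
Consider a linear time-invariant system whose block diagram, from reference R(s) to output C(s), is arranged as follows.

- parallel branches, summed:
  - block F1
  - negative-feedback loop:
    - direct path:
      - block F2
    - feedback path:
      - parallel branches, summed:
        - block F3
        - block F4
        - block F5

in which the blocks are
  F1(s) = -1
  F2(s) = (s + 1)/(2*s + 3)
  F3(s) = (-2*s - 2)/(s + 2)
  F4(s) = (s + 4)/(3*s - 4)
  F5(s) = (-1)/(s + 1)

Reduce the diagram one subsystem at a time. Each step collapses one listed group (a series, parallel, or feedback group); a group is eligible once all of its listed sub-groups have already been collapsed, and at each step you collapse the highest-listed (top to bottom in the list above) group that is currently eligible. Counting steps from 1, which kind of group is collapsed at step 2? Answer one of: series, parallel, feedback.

[1] combine F3, F4, F5 in parallel
[2] collapse the loop (F2 forward, (F3+F4+F5) return)
[3] add F1, [F2/(1+F2*(F3+F4+F5))] (parallel)
At step 2 the group reduced is feedback.

Final answer: feedback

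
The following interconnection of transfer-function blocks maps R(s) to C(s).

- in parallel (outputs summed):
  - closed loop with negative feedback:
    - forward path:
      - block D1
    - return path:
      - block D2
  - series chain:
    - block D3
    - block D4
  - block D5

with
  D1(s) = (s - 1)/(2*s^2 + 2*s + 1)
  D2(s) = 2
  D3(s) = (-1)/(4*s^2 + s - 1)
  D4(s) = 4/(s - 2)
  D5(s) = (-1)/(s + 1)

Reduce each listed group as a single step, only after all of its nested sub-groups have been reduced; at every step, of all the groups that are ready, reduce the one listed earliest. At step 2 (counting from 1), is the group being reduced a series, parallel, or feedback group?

The answer is series.

Reasoning:
1. reduce the feedback loop with forward D1 and return D2
2. combine D3, D4 in series
3. reduce the parallel group [D1/(1+D1*D2)], (D3*D4), D5
So the answer for step 2 is series.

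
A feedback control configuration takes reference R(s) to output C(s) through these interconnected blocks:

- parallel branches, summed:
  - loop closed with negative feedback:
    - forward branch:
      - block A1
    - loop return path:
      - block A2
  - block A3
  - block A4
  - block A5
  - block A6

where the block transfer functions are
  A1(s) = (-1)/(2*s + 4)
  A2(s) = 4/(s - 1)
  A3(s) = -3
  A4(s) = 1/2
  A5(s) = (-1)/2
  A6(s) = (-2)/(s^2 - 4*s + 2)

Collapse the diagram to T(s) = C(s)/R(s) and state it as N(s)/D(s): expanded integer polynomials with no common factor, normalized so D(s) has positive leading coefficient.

Step 1. apply the feedback formula to A1, A2; result (1 - s)/(2*s^2 + 2*s - 8)
Step 2. parallel reduction of [A1/(1+A1*A2)], A3, A4, A5, A6, which is the overall transfer function T(s) = C(s)/R(s) in lowest terms

Hence the answer: (-6*s^4 + 17*s^3 + 37*s^2 - 118*s + 66)/(2*s^4 - 6*s^3 - 12*s^2 + 36*s - 16)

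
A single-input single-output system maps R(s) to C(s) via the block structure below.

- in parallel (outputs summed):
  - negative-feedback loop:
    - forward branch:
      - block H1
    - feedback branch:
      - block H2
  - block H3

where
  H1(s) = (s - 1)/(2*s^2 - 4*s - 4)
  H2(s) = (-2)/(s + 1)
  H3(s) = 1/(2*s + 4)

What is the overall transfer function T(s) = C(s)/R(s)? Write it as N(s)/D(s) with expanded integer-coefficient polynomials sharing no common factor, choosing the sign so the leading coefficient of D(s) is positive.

First reduce the diagram to T(s).

[1] close the feedback loop around H1, H2 -> (s^2 - 1)/(2*s^3 - 2*s^2 - 10*s - 2)
[2] add [H1/(1+H1*H2)], H3 (parallel), giving the overall T(s)

Answer: (2*s^3 + s^2 - 6*s - 3)/(2*s^4 + 2*s^3 - 14*s^2 - 22*s - 4)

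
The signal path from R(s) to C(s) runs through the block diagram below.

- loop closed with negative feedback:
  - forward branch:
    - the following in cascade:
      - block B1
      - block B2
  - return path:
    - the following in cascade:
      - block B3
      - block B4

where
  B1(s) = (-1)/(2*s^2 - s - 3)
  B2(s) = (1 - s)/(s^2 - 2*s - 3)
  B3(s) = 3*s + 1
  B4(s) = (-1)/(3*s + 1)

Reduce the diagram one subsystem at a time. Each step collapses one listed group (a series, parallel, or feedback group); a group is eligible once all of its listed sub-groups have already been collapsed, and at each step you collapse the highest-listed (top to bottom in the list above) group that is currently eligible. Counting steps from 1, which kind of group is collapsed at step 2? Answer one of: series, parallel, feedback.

Step 1: cascade B1, B2
Step 2: series reduction of B3, B4
Step 3: collapse the loop ((B1*B2) forward, (B3*B4) return)
The group at step 2 is a series group.

Hence the answer: series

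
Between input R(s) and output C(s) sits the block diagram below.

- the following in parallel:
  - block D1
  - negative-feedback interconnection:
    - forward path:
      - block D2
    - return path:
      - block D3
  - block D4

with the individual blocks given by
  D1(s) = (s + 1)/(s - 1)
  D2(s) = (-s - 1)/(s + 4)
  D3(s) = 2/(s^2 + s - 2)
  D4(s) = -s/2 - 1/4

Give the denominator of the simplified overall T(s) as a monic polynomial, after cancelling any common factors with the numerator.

1. reduce the feedback loop with forward D2 and return D3 gives (-s^3 - 2*s^2 + s + 2)/(s^3 + 5*s^2 - 10)
2. combine D1, [D2/(1+D2*D3)], D4 in parallel gives (-2*s^5 - 9*s^4 + 26*s^3 + 57*s^2 - 46*s - 58)/(4*s^4 + 16*s^3 - 20*s^2 - 40*s + 40)
The result of step 2 is T(s) in lowest terms. Its denominator has leading coefficient 4; dividing the denominator through by 4 makes it monic.

Hence the answer: s^4 + 4*s^3 - 5*s^2 - 10*s + 10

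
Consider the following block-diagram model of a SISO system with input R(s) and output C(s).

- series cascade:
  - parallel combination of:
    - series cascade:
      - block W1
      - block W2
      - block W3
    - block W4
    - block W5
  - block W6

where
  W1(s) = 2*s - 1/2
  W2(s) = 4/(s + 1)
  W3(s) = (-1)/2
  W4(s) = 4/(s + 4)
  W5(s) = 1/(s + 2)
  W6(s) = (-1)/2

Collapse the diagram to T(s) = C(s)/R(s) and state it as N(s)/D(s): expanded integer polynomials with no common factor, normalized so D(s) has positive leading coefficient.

Step 1 - multiply W1, W2, W3 (series) -> (1 - 4*s)/(s + 1)
Step 2 - combine (W1*W2*W3), W4, W5 in parallel -> (-4*s^3 - 18*s^2 - 9*s + 20)/(s^3 + 7*s^2 + 14*s + 8)
Step 3 - series reduction of ((W1*W2*W3)+W4+W5), W6: this yields T(s), and no further normalization is needed

Answer: (4*s^3 + 18*s^2 + 9*s - 20)/(2*s^3 + 14*s^2 + 28*s + 16)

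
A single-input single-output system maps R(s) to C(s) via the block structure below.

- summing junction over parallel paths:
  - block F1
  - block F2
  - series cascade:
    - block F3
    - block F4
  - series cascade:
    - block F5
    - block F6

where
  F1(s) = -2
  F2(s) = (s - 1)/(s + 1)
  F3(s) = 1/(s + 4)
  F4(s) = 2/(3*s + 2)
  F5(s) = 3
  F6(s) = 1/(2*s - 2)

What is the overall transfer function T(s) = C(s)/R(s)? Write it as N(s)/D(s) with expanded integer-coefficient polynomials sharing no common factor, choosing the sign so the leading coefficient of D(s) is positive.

Step 1 - reduce the series chain F3, F4, giving 2/(3*s^2 + 14*s + 8)
Step 2 - cascade F5, F6, giving 3/(2*s - 2)
Step 3 - parallel reduction of F1, F2, (F3*F4), (F5*F6), which is the overall transfer function T(s) = C(s)/R(s) in lowest terms

Hence the answer: (-6*s^4 - 31*s^3 + s^2 + 118*s + 68)/(6*s^4 + 28*s^3 + 10*s^2 - 28*s - 16)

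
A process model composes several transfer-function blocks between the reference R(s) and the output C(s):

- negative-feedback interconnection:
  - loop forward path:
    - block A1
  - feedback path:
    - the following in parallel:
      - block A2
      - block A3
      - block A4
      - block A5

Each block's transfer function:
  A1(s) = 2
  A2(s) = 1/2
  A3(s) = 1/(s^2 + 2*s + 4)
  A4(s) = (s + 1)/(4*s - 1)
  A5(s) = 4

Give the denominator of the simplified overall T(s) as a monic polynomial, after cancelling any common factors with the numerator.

Step 1. parallel reduction of A2, A3, A4, A5; result (38*s^3 + 69*s^2 + 146*s - 30)/(8*s^3 + 14*s^2 + 28*s - 8)
Step 2. feedback reduction of A1, (A2+A3+A4+A5); result (4*s^3 + 7*s^2 + 14*s - 4)/(21*s^3 + 38*s^2 + 80*s - 17)
Step 2 gives the fully reduced T(s), with no common factor left to cancel. The denominator's leading coefficient is 21, so divide each of its coefficients by 21 to get the monic form.

Final answer: s^3 + 38*s^2/21 + 80*s/21 - 17/21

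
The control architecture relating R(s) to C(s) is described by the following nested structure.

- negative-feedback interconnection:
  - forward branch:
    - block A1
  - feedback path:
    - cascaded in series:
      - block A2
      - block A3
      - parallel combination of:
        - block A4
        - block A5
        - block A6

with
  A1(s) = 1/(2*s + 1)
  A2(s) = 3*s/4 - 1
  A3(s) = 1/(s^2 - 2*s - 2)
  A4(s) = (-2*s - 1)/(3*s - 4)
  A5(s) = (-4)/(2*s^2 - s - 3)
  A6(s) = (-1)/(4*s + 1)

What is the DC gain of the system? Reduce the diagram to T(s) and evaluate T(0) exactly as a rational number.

Reducing step by step:

Step 1: parallel reduction of A4, A5, A6 -> (-16*s^4 - 10*s^3 - 9*s^2 + 76*s + 7)/(24*s^4 - 38*s^3 - 31*s^2 + 43*s + 12)
Step 2: combine A2, A3, (A4+A5+A6) in series -> (-16*s^4 - 10*s^3 - 9*s^2 + 76*s + 7)/(32*s^5 - 72*s^4 - 100*s^3 + 108*s^2 + 128*s + 24)
Step 3: apply the feedback formula to A1, (A2*A3*(A4+A5+A6)) -> (32*s^5 - 72*s^4 - 100*s^3 + 108*s^2 + 128*s + 24)/(64*s^6 - 112*s^5 - 288*s^4 + 106*s^3 + 355*s^2 + 252*s + 31)
That last expression is T(s); at s = 0 only the constant terms survive, so T(0) = 24/31.

Answer: 24/31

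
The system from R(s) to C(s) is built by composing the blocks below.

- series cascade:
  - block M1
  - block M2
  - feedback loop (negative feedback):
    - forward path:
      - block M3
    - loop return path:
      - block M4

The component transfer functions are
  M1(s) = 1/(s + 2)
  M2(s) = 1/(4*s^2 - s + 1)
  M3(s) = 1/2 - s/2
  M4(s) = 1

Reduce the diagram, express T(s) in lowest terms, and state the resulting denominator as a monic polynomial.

[1] collapse the loop (M3 forward, M4 return) = (s - 1)/(s - 3)
[2] cascade M1, M2, [M3/(1+M3*M4)] = (s - 1)/(4*s^4 - 5*s^3 - 22*s^2 + 5*s - 6)
No further cancellation is possible in the step-2 result, so that is T(s). Its denominator becomes monic after dividing by the leading coefficient 4.

Final answer: s^4 - 5*s^3/4 - 11*s^2/2 + 5*s/4 - 3/2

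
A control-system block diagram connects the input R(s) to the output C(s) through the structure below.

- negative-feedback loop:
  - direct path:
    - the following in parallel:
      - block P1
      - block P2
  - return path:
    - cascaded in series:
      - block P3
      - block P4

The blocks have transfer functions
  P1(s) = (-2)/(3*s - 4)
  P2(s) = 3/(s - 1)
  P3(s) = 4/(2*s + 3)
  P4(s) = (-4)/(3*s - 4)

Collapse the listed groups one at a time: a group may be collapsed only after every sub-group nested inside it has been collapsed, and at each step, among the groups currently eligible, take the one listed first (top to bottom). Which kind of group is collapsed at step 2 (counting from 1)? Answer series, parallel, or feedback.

The answer is series.

Reasoning:
1. parallel reduction of P1, P2
2. series reduction of P3, P4
3. reduce the feedback loop with forward (P1+P2) and return (P3*P4)
So the answer for step 2 is series.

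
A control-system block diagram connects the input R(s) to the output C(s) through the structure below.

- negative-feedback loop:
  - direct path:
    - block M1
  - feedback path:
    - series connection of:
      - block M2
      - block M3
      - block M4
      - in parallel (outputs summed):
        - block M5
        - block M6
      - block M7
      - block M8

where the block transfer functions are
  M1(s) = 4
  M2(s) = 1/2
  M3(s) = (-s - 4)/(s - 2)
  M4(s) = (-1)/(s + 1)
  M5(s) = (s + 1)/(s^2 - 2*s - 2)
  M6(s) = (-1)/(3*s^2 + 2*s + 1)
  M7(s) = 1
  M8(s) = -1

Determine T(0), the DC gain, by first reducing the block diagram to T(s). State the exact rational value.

Step 1 - sum the parallel branches M5, M6 gives (3*s^3 + 4*s^2 + 5*s + 3)/(3*s^4 - 4*s^3 - 9*s^2 - 6*s - 2)
Step 2 - combine M2, M3, M4, (M5+M6), M7, M8 in series gives (-3*s^4 - 16*s^3 - 21*s^2 - 23*s - 12)/(6*s^6 - 14*s^5 - 22*s^4 + 22*s^3 + 44*s^2 + 28*s + 8)
Step 3 - feedback reduction of M1, (M2*M3*M4*(M5+M6)*M7*M8) gives (12*s^6 - 28*s^5 - 44*s^4 + 44*s^3 + 88*s^2 + 56*s + 16)/(3*s^6 - 7*s^5 - 17*s^4 - 21*s^3 - 20*s^2 - 32*s - 20)
DC gain: substitute s = 0 into T(s) from step 3: T(0) = 16/(-20) = -4/5.

Hence the answer: -4/5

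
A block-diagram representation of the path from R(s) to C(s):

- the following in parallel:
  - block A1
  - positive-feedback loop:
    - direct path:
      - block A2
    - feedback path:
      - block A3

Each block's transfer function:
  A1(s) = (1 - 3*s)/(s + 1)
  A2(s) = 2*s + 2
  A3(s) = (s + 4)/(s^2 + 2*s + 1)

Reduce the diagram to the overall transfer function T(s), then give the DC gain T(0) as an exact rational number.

The answer is 5/7.

Reasoning:
(1) reduce the feedback loop with forward A2 and return A3 -> (-2*s^2 - 4*s - 2)/(s + 7)
(2) sum the parallel branches A1, [A2/(1-A2*A3)] -> (-2*s^3 - 9*s^2 - 26*s + 5)/(s^2 + 8*s + 7)
Step 2 gives the overall T(s). Then T(0) = 5/7.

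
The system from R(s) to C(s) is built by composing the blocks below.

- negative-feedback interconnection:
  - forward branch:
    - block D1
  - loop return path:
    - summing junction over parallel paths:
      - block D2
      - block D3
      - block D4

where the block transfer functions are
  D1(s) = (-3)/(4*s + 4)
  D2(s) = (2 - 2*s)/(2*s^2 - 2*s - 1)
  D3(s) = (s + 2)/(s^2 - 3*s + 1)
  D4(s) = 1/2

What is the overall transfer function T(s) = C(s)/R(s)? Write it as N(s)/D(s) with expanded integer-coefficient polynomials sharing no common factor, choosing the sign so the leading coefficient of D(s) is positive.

The answer is (-12*s^4 + 48*s^3 - 42*s^2 - 6*s + 6)/(16*s^5 - 54*s^4 + 16*s^3 - 17*s^2 + 75*s - 5).

Reasoning:
(1) parallel reduction of D2, D3, D4; result (2*s^4 - 8*s^3 + 27*s^2 - 25*s - 1)/(4*s^4 - 16*s^3 + 14*s^2 + 2*s - 2)
(2) feedback reduction of D1, (D2+D3+D4) - this is the overall T(s), already in the required normalized form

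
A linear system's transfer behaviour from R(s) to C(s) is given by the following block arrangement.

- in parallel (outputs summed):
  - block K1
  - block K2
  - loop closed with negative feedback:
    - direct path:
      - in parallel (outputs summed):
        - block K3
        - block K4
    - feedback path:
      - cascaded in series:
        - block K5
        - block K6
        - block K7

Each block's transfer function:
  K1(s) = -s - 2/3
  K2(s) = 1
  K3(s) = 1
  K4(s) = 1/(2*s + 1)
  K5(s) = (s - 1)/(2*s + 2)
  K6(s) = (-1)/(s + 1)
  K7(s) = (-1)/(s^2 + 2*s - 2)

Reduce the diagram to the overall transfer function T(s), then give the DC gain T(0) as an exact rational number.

Reducing step by step:

(1) parallel reduction of K3, K4 -> (2*s + 2)/(2*s + 1)
(2) cascade K5, K6, K7 -> (s - 1)/(2*s^4 + 8*s^3 + 6*s^2 - 4*s - 4)
(3) apply the feedback formula to (K3+K4), (K5*K6*K7) -> (2*s^4 + 8*s^3 + 6*s^2 - 4*s - 4)/(2*s^4 + 7*s^3 + 3*s^2 - 3*s - 3)
(4) parallel reduction of K1, K2, [(K3+K4)/(1+(K3+K4)*(K5*K6*K7))] -> (-6*s^5 - 13*s^4 + 22*s^3 + 30*s^2 - 6*s - 15)/(6*s^4 + 21*s^3 + 9*s^2 - 9*s - 9)
Step 4 gives the overall T(s). Then T(0) = -15/(-9) = 5/3.

Answer: 5/3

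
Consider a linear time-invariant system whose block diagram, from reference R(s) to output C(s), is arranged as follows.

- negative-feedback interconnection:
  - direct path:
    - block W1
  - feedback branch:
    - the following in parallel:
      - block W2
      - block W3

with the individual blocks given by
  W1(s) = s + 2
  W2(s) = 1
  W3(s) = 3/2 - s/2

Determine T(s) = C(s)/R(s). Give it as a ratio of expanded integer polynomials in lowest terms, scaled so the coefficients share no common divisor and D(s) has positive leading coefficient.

Reducing step by step:

(1) combine W2, W3 in parallel: 5/2 - s/2
(2) feedback reduction of W1, (W2+W3): this yields T(s), and no further normalization is needed

Answer: (-2*s - 4)/(s^2 - 3*s - 12)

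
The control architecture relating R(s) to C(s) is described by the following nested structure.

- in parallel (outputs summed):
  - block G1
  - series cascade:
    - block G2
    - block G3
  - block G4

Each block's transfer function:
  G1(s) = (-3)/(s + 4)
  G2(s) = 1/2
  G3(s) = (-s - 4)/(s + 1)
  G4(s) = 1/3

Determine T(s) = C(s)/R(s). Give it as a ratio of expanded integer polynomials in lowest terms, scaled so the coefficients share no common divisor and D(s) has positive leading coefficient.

Answer: (-s^2 - 32*s - 58)/(6*s^2 + 30*s + 24)

Working:
1. reduce the series chain G2, G3 = (-s - 4)/(2*s + 2)
2. parallel reduction of G1, (G2*G3), G4 - this is the overall T(s), already in the required normalized form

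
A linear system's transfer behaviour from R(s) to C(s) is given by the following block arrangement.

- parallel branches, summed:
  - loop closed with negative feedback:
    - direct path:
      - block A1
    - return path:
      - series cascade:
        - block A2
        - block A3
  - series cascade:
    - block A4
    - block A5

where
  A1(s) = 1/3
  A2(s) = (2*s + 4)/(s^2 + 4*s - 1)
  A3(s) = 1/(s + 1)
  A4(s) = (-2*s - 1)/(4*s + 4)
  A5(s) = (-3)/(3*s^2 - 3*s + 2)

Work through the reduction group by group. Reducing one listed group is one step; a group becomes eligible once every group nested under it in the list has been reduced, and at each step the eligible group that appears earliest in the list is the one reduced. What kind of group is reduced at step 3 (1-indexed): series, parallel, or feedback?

Step 1 - multiply A2, A3 (series)
Step 2 - apply the feedback formula to A1, (A2*A3)
Step 3 - combine A4, A5 in series
Step 4 - add [A1/(1+A1*(A2*A3))], (A4*A5) (parallel)
So the answer for step 3 is series.

Hence the answer: series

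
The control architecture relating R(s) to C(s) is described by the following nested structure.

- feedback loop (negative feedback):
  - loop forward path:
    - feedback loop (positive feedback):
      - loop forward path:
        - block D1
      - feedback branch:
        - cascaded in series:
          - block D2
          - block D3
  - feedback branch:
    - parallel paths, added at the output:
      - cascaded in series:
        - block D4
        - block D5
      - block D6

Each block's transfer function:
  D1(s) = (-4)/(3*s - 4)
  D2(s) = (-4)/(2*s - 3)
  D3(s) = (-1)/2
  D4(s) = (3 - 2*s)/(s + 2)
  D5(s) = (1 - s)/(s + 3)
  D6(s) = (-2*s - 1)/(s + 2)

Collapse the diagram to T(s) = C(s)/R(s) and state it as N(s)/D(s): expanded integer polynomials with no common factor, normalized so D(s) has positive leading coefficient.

Step 1 - combine D2, D3 in series, giving 2/(2*s - 3)
Step 2 - apply the feedback formula to D1, (D2*D3), giving (12 - 8*s)/(6*s^2 - 17*s + 20)
Step 3 - series reduction of D4, D5, giving (2*s^2 - 5*s + 3)/(s^2 + 5*s + 6)
Step 4 - add (D4*D5), D6 (parallel), giving (-12*s)/(s^2 + 5*s + 6)
Step 5 - feedback reduction of [D1/(1-D1*(D2*D3))], ((D4*D5)+D6), giving the overall T(s)

Final answer: (-8*s^3 - 28*s^2 + 12*s + 72)/(6*s^4 + 13*s^3 + 67*s^2 - 146*s + 120)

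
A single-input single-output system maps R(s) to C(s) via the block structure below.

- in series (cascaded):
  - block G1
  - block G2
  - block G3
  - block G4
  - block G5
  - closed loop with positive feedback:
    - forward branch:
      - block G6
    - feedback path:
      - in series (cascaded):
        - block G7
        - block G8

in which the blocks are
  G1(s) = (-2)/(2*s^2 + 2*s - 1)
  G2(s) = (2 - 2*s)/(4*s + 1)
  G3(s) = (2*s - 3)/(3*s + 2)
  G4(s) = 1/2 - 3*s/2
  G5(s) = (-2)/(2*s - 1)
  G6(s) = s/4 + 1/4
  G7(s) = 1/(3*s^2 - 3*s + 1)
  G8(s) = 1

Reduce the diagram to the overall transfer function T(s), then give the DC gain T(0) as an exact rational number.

Answer: -2

Working:
Step 1: multiply G7, G8 (series): 1/(3*s^2 - 3*s + 1)
Step 2: close the feedback loop around G6, (G7*G8): (3*s^3 - 2*s + 1)/(12*s^2 - 13*s + 3)
Step 3: series reduction of G1, G2, G3, G4, G5, [G6/(1-G6*(G7*G8))]: (24*s^5 - 60*s^4 + 20*s^3 + 48*s^2 - 44*s + 12)/(192*s^6 + 128*s^5 - 276*s^4 - 58*s^3 + 96*s^2 - s - 6)
DC gain: substitute s = 0 into T(s) from step 3: T(0) = 12/(-6) = -2.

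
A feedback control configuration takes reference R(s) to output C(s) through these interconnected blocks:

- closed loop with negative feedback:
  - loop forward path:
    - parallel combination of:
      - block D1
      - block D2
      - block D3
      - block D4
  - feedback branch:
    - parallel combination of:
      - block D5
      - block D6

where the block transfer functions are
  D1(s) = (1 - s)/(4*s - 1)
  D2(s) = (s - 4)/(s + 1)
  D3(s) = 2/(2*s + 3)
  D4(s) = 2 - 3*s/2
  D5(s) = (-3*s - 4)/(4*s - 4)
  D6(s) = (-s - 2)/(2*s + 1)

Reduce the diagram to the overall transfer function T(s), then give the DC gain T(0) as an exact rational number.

Reducing step by step:

[1] combine D1, D2, D3, D4 in parallel = (-24*s^4 - 10*s^3 + 17*s^2 - 33*s + 14)/(16*s^3 + 36*s^2 + 14*s - 6)
[2] add D5, D6 (parallel) = (-10*s^2 - 15*s + 4)/(8*s^2 - 4*s - 4)
[3] collapse the loop ((D1+D2+D3+D4) forward, (D5+D6) return) = (-192*s^6 + 16*s^5 + 272*s^4 - 292*s^3 + 176*s^2 + 76*s - 56)/(240*s^6 + 588*s^5 + 108*s^4 - 61*s^3 + 175*s^2 - 374*s + 80)
DC gain: substitute s = 0 into T(s) from step 3: T(0) = -56/80 = -7/10.

Answer: -7/10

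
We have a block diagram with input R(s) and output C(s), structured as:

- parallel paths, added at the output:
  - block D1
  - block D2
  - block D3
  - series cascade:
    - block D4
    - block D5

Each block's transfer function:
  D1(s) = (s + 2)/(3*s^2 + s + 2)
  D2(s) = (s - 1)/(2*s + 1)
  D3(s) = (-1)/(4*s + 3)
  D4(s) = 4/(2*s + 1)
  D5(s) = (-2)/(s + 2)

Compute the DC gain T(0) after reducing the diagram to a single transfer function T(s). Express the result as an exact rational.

Step 1 - combine D4, D5 in series, giving (-8)/(2*s^2 + 5*s + 2)
Step 2 - combine D1, D2, D3, (D4*D5) in parallel, giving (12*s^5 + 27*s^4 - 71*s^3 - 53*s^2 - 64*s - 52)/(24*s^5 + 86*s^4 + 111*s^3 + 93*s^2 + 52*s + 12)
The step-2 result is T(s). Setting s = 0: T(0) = -52/12 = -13/3.

Therefore the answer is -13/3.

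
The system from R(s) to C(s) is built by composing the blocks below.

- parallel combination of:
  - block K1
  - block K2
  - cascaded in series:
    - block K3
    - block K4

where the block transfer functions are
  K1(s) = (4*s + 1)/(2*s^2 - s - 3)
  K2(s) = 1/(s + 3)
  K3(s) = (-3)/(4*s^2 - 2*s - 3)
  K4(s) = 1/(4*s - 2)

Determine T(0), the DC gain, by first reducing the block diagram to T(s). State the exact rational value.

Answer: -1/2

Working:
1. cascade K3, K4 gives (-3)/(16*s^3 - 16*s^2 - 8*s + 6)
2. parallel reduction of K1, K2, (K3*K4) gives (96*s^5 + 96*s^4 - 246*s^3 - 75*s^2 + 90*s + 27)/(32*s^6 + 48*s^5 - 192*s^4 - 76*s^3 + 222*s^2 + 36*s - 54)
That last expression is T(s); at s = 0 only the constant terms survive, so T(0) = 27/(-54) = -1/2.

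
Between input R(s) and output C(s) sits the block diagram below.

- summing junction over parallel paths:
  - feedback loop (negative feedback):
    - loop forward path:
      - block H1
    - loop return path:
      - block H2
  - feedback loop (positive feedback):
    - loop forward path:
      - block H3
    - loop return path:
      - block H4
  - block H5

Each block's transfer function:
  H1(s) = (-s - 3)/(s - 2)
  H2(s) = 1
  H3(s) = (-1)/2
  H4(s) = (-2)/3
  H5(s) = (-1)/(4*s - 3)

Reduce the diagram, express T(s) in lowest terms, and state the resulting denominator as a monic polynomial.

Step 1. apply the feedback formula to H1, H2, giving s/5 + 3/5
Step 2. close the feedback loop around H3, H4, giving (-3)/4
Step 3. reduce the parallel group [H1/(1+H1*H2)], [H3/(1-H3*H4)], H5, giving (16*s^2 - 24*s - 11)/(80*s - 60)
The result of step 3 is T(s) in lowest terms. Its denominator has leading coefficient 80; dividing the denominator through by 80 makes it monic.

Therefore the answer is s - 3/4.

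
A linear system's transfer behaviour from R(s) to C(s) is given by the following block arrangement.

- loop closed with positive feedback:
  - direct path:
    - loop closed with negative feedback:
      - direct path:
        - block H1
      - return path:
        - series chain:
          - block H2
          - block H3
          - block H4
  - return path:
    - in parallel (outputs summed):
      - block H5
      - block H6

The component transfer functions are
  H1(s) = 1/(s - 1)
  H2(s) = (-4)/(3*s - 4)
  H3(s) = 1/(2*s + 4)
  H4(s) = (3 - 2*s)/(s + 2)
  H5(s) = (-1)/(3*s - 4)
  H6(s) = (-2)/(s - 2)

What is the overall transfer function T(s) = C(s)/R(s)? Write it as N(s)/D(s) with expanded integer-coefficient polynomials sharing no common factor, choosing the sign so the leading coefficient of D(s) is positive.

Reducing step by step:

Step 1: cascade H2, H3, H4 -> (4*s - 6)/(3*s^3 + 8*s^2 - 4*s - 16)
Step 2: close the feedback loop around H1, (H2*H3*H4) -> (3*s^3 + 8*s^2 - 4*s - 16)/(3*s^4 + 5*s^3 - 12*s^2 - 8*s + 10)
Step 3: sum the parallel branches H5, H6 -> (10 - 7*s)/(3*s^2 - 10*s + 8)
Step 4: close the feedback loop around [H1/(1+H1*(H2*H3*H4))], (H5+H6) - this is the overall T(s), already in the required normalized form

Answer: (3*s^4 + 2*s^3 - 20*s^2 - 8*s + 32)/(3*s^5 - s^4 - 15*s^3 + 34*s^2 + 14*s - 60)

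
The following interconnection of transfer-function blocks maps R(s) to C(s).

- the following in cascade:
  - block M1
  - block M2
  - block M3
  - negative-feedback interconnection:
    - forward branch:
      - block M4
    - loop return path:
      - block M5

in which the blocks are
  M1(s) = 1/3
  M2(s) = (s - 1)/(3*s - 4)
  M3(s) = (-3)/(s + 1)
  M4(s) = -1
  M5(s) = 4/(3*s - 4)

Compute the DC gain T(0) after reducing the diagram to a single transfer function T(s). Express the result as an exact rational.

Step 1: reduce the feedback loop with forward M4 and return M5 -> (4 - 3*s)/(3*s - 8)
Step 2: series reduction of M1, M2, M3, [M4/(1+M4*M5)] -> (s - 1)/(3*s^2 - 5*s - 8)
That last expression is T(s); at s = 0 only the constant terms survive, so T(0) = -1/(-8) = 1/8.

Hence the answer: 1/8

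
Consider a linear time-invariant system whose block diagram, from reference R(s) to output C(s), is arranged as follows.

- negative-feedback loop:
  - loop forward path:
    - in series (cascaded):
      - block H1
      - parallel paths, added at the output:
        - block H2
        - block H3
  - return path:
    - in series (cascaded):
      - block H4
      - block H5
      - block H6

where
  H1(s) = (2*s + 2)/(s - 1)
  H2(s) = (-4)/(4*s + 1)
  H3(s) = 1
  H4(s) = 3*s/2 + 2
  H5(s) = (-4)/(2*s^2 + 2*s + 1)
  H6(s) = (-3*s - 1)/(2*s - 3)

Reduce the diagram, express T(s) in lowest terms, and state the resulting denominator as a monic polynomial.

Step 1. reduce the parallel group H2, H3 gives (4*s - 3)/(4*s + 1)
Step 2. cascade H1, (H2+H3) gives (8*s^2 + 2*s - 6)/(4*s^2 - 3*s - 1)
Step 3. reduce the series chain H4, H5, H6 gives (18*s^2 + 30*s + 8)/(4*s^3 - 2*s^2 - 4*s - 3)
Step 4. close the feedback loop around (H1*(H2+H3)), (H4*H5*H6) gives (32*s^5 - 8*s^4 - 60*s^3 - 20*s^2 + 18*s + 18)/(16*s^5 + 124*s^4 + 262*s^3 + 18*s^2 - 151*s - 45)
Step 4 gives the fully reduced T(s), with no common factor left to cancel. The denominator's leading coefficient is 16, so divide each of its coefficients by 16 to get the monic form.

Final answer: s^5 + 31*s^4/4 + 131*s^3/8 + 9*s^2/8 - 151*s/16 - 45/16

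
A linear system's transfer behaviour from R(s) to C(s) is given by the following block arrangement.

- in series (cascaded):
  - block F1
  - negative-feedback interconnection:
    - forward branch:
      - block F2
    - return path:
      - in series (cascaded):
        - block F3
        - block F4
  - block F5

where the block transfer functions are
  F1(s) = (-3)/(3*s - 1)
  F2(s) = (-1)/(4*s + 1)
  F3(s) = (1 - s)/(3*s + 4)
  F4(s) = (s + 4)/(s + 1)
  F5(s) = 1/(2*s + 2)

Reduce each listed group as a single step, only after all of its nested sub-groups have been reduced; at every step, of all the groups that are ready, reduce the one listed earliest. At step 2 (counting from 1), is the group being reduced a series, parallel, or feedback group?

Answer: feedback

Working:
Step 1 - cascade F3, F4
Step 2 - close the feedback loop around F2, (F3*F4)
Step 3 - cascade F1, [F2/(1+F2*(F3*F4))], F5
At step 2 the group reduced is feedback.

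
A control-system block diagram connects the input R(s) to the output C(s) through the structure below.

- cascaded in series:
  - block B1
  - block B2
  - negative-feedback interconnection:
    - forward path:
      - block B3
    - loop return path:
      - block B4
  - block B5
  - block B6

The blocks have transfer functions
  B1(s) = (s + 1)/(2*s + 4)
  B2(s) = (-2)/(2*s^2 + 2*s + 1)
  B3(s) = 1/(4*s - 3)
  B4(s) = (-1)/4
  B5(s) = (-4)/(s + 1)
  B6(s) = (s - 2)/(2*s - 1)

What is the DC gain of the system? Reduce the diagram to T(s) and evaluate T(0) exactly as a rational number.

Step 1 - reduce the feedback loop with forward B3 and return B4 -> 4/(16*s - 13)
Step 2 - cascade B1, B2, [B3/(1+B3*B4)], B5, B6 -> (16*s - 32)/(64*s^5 + 108*s^4 - 66*s^3 - 68*s^2 - 19*s + 26)
That last expression is T(s); at s = 0 only the constant terms survive, so T(0) = -32/26 = -16/13.

Hence the answer: -16/13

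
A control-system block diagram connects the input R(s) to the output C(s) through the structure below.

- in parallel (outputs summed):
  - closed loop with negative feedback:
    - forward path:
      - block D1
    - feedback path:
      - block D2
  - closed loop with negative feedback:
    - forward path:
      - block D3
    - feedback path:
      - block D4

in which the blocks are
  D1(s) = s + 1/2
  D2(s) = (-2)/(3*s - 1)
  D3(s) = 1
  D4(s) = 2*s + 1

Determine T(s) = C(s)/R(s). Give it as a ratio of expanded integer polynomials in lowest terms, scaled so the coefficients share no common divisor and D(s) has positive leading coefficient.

First reduce the diagram to T(s).

[1] reduce the feedback loop with forward D1 and return D2, giving (6*s^2 + s - 1)/(2*s - 4)
[2] apply the feedback formula to D3, D4, giving 1/(2*s + 2)
[3] reduce the parallel group [D1/(1+D1*D2)], [D3/(1+D3*D4)], which is the overall transfer function T(s) = C(s)/R(s) in lowest terms

Answer: (6*s^3 + 7*s^2 + s - 3)/(2*s^2 - 2*s - 4)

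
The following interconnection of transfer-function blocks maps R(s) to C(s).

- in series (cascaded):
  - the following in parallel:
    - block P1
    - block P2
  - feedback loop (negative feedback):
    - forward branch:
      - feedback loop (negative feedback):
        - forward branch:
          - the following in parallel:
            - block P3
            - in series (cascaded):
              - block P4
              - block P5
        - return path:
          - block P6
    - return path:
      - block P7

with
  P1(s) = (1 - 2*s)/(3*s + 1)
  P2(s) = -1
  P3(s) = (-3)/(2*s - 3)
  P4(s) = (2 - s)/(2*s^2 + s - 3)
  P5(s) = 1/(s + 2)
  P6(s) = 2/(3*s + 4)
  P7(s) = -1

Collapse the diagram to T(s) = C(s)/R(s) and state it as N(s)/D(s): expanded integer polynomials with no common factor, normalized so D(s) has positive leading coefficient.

The answer is (90*s^5 + 375*s^4 + 190*s^3 - 380*s^2 - 240*s)/(36*s^6 + 150*s^5 + 130*s^4 - 245*s^3 - 205*s^2 + 106*s + 48).

Reasoning:
1. combine P1, P2 in parallel; result (-5*s)/(3*s + 1)
2. reduce the series chain P4, P5; result (2 - s)/(2*s^3 + 5*s^2 - s - 6)
3. parallel reduction of P3, (P4*P5); result (-6*s^3 - 17*s^2 + 10*s + 12)/(4*s^4 + 4*s^3 - 17*s^2 - 9*s + 18)
4. reduce the feedback loop with forward (P3+(P4*P5)) and return P6; result (-18*s^4 - 75*s^3 - 38*s^2 + 76*s + 48)/(12*s^5 + 28*s^4 - 47*s^3 - 129*s^2 + 38*s + 96)
5. apply the feedback formula to [(P3+(P4*P5))/(1+(P3+(P4*P5))*P6)], P7; result (-18*s^4 - 75*s^3 - 38*s^2 + 76*s + 48)/(12*s^5 + 46*s^4 + 28*s^3 - 91*s^2 - 38*s + 48)
6. series reduction of (P1+P2), [[(P3+(P4*P5))/(1+(P3+(P4*P5))*P6)]/(1+[(P3+(P4*P5))/(1+(P3+(P4*P5))*P6)]*P7)], which is the overall transfer function T(s) = C(s)/R(s) in lowest terms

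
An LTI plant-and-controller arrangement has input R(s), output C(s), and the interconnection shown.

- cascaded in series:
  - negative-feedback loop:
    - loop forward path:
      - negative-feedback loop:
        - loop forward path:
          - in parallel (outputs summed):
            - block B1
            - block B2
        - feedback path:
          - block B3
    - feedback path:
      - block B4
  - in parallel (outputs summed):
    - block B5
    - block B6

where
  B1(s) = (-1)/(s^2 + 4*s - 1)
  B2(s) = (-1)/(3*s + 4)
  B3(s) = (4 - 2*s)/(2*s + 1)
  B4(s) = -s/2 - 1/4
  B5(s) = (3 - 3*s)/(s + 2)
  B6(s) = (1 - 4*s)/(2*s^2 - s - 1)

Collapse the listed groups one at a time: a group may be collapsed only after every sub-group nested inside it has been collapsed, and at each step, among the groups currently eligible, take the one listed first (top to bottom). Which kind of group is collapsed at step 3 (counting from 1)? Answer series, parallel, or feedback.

Answer: feedback

Working:
Step 1. add B1, B2 (parallel)
Step 2. collapse the loop ((B1+B2) forward, B3 return)
Step 3. apply the feedback formula to [(B1+B2)/(1+(B1+B2)*B3)], B4
Step 4. sum the parallel branches B5, B6
Step 5. multiply [[(B1+B2)/(1+(B1+B2)*B3)]/(1+[(B1+B2)/(1+(B1+B2)*B3)]*B4)], (B5+B6) (series)
The group at step 3 is a feedback group.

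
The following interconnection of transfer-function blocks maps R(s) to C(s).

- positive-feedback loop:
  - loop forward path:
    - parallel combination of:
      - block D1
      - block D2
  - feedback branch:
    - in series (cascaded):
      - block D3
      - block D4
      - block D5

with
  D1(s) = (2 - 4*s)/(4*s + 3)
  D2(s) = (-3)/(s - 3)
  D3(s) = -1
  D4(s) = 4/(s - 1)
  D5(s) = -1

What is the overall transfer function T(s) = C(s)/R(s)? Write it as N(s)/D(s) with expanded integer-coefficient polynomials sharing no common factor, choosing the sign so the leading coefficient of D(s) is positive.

1. sum the parallel branches D1, D2 gives (-4*s^2 + 2*s - 15)/(4*s^2 - 9*s - 9)
2. multiply D3, D4, D5 (series) gives 4/(s - 1)
3. collapse the loop ((D1+D2) forward, (D3*D4*D5) return), which is the overall transfer function T(s) = C(s)/R(s) in lowest terms

Therefore the answer is (-4*s^3 + 6*s^2 - 17*s + 15)/(4*s^3 + 3*s^2 - 8*s + 69).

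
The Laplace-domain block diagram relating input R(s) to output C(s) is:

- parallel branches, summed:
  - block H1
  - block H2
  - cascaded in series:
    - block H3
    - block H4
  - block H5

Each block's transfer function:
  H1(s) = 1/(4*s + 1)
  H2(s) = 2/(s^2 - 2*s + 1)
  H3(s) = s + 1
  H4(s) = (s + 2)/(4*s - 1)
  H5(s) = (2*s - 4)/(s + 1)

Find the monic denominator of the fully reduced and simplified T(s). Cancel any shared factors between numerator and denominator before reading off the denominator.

(1) combine H3, H4 in series gives (s^2 + 3*s + 2)/(4*s - 1)
(2) sum the parallel branches H1, H2, (H3*H4), H5 gives (4*s^6 + 41*s^5 - 130*s^4 + 167*s^3 - 27*s^2 + 2*s + 3)/(16*s^5 - 16*s^4 - 17*s^3 + 17*s^2 + s - 1)
The result of step 2 is T(s) in lowest terms. Its denominator has leading coefficient 16; dividing the denominator through by 16 makes it monic.

Hence the answer: s^5 - s^4 - 17*s^3/16 + 17*s^2/16 + s/16 - 1/16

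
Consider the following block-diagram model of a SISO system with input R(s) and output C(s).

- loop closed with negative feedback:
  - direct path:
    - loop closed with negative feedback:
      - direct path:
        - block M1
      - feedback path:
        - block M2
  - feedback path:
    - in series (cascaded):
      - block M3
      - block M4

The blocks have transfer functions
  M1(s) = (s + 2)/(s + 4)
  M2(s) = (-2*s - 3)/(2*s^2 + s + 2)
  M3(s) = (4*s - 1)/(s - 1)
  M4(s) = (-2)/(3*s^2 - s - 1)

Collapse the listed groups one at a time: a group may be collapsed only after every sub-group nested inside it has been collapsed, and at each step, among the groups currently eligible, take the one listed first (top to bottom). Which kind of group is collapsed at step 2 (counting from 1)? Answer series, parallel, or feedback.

The answer is series.

Reasoning:
1. reduce the feedback loop with forward M1 and return M2
2. cascade M3, M4
3. apply the feedback formula to [M1/(1+M1*M2)], (M3*M4)
The group at step 2 is a series group.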